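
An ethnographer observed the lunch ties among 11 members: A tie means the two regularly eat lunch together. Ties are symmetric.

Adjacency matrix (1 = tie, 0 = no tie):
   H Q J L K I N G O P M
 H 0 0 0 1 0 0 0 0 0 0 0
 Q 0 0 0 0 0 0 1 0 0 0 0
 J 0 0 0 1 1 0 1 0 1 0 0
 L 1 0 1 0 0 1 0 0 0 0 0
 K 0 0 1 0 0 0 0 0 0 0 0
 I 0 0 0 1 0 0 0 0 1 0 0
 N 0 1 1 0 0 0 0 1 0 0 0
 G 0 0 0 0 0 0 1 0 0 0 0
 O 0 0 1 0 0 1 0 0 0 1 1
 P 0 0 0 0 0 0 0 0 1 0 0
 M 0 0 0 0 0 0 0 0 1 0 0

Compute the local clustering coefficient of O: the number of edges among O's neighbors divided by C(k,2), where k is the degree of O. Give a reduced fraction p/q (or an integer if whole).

0

O's neighbors: I, J, M, and P (k = 4).
Possible neighbor pairs: C(4,2) = 6. Edges among them: none → e = 0.
Clustering(O) = 0/6 = 0.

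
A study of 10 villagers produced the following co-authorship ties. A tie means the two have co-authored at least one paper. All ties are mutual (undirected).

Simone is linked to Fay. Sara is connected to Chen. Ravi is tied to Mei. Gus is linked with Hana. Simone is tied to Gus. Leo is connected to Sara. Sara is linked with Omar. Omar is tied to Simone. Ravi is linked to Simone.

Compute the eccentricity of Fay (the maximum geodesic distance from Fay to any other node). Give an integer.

Distances from Fay: Chen:4, Gus:2, Hana:3, Leo:4, Mei:3, Omar:2, Ravi:2, Sara:3, Simone:1.
The largest is 4 (to Chen and Leo), so the eccentricity of Fay is 4.

4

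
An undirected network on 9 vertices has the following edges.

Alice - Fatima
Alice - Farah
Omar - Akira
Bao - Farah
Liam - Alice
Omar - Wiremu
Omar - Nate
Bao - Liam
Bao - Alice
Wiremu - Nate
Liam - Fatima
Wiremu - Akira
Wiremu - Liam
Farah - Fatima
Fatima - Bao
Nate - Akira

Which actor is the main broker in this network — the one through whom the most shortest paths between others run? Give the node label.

Unnormalized betweenness of each node: Akira:0, Alice:5/3, Bao:5/3, Farah:0, Fatima:5/3, Liam:16, Nate:0, Omar:0, Wiremu:15.
Liam has the largest value, 16, making it the main broker — the node through which the most shortest paths run.

Liam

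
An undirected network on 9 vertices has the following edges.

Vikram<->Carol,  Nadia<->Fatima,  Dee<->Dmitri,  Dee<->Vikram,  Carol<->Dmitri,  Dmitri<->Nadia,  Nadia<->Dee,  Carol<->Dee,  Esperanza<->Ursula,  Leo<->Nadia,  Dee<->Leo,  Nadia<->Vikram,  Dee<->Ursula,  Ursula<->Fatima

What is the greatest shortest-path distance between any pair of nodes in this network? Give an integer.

Eccentricity of each node (its greatest distance to any other): Carol:3, Dee:2, Dmitri:3, Esperanza:3, Fatima:3, Leo:3, Nadia:3, Ursula:2, Vikram:3.
The maximum eccentricity is 3, realized for instance by the pair Fatima–Carol via Fatima – Nadia – Dmitri – Carol. So the diameter is 3.

3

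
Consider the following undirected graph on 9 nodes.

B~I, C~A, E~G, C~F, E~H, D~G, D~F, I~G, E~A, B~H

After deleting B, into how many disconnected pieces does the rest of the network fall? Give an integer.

1

B's neighbors (H and I) remain reachable from one another through other ties, so the rest of the network stays in one piece.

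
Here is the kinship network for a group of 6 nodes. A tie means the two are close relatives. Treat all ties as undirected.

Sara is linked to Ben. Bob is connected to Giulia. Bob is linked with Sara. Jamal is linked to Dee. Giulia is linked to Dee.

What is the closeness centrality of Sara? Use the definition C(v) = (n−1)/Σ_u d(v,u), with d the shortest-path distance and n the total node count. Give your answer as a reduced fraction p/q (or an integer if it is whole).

5/11

Distances from Sara: Ben:1, Bob:1, Dee:3, Giulia:2, Jamal:4. Sum = 11.
n = 6, so closeness = 5/11.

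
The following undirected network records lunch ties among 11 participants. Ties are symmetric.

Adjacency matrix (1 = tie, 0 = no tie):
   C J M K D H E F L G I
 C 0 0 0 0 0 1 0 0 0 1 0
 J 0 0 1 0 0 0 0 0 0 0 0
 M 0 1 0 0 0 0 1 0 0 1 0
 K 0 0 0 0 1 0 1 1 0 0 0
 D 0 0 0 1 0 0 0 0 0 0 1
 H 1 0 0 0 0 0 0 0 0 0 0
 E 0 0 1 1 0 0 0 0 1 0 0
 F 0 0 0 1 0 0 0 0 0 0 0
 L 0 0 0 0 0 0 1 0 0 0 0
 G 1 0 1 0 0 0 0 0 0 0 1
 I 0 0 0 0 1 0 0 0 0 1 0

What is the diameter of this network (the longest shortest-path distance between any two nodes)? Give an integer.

6

Eccentricity of each node (its greatest distance to any other): C:5, D:4, E:4, F:6, G:4, H:6, I:4, J:4, K:5, L:5, M:3.
The maximum eccentricity is 6, realized for instance by the pair H–F via H – C – G – I – D – K – F. So the diameter is 6.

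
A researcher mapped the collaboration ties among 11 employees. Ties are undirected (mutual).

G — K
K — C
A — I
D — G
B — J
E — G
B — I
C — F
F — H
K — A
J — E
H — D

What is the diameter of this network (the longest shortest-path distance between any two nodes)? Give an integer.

Eccentricity of each node (its greatest distance to any other): A:4, B:5, C:4, D:4, E:4, F:5, G:3, H:5, I:5, J:5, K:3.
The maximum eccentricity is 5, realized for instance by the pair B–H via B – J – E – G – D – H. So the diameter is 5.

5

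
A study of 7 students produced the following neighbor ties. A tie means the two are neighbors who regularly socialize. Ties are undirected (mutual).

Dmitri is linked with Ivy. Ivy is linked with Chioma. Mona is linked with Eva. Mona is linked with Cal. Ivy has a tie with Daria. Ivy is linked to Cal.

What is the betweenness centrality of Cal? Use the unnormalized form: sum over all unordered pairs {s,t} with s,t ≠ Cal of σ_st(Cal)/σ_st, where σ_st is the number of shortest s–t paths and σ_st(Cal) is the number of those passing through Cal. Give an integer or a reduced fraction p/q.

Pairs whose geodesics pass through Cal — Ivy–Eva: 1; Ivy–Mona: 1; Daria–Eva: 1; Daria–Mona: 1; Chioma–Eva: 1; Chioma–Mona: 1; Eva–Dmitri: 1; Dmitri–Mona: 1.
All other pairs contribute 0.
Summing the contributions gives betweenness(Cal) = 8.

8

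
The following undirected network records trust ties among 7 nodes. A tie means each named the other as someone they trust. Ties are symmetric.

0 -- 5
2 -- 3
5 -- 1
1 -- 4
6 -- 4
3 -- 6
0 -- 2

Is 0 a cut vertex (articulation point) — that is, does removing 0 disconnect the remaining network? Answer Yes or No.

No

Even without 0, every remaining node can still reach every other (the residual graph is connected), so 0 is not a cut vertex.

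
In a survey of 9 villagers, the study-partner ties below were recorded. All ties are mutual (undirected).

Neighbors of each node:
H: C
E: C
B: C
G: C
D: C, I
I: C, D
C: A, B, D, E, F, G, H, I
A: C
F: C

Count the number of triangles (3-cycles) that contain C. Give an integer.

C's neighbors: A, B, D, E, F, G, H, and I.
Neighbor pairs that are themselves tied: C–D–I. Each forms one triangle with C, for 1 in total.

1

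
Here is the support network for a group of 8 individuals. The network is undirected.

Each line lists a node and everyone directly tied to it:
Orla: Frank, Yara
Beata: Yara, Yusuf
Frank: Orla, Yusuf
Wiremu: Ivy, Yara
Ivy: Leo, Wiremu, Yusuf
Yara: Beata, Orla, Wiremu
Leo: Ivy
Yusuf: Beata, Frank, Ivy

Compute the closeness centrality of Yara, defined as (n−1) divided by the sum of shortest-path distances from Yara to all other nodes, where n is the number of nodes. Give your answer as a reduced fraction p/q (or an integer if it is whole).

Distances from Yara: Beata:1, Frank:2, Ivy:2, Leo:3, Orla:1, Wiremu:1, Yusuf:2. Sum = 12.
n = 8, so closeness = 7/12.

7/12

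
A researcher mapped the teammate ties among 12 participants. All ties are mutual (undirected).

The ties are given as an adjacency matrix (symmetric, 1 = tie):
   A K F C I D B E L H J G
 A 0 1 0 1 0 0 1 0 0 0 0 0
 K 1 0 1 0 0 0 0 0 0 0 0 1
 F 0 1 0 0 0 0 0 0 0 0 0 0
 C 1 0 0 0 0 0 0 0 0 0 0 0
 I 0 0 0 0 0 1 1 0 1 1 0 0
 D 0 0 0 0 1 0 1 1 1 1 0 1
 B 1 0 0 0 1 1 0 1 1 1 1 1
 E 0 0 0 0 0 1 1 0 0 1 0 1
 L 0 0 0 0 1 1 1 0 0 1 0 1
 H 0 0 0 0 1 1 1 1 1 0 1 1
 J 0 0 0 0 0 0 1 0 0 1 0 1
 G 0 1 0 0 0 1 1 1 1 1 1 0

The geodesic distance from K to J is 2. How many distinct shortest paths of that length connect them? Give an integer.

1

The shortest distance is 2, and the only length-2 path is K–G–J. So there is exactly 1 shortest path.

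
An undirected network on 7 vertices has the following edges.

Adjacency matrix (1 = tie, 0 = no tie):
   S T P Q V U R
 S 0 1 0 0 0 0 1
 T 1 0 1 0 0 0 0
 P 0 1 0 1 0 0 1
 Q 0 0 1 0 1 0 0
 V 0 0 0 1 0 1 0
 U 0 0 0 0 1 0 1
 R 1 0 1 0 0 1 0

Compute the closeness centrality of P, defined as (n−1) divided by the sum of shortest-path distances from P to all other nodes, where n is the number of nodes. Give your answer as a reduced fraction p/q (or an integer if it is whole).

Distances from P: Q:1, R:1, S:2, T:1, U:2, V:2. Sum = 9.
n = 7, so closeness = 6/9 = 2/3.

2/3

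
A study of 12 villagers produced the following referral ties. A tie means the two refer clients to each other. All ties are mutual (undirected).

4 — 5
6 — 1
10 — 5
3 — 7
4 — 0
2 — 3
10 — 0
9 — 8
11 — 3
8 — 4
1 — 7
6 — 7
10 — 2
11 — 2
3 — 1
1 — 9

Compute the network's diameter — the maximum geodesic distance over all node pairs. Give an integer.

Eccentricity of each node (its greatest distance to any other): 0:5, 1:4, 2:4, 3:4, 4:4, 5:5, 6:5, 7:4, 8:4, 9:4, 10:4, 11:4.
The maximum eccentricity is 5, realized for instance by the pair 6–5 via 6 – 1 – 3 – 2 – 10 – 5. So the diameter is 5.

5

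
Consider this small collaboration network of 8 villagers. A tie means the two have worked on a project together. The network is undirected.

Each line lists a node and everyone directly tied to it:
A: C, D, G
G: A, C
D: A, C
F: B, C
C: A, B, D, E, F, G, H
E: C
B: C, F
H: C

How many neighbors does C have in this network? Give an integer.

7

C is directly tied to A, B, D, E, F, G, and H. That is 7 neighbors, so the degree of C is 7.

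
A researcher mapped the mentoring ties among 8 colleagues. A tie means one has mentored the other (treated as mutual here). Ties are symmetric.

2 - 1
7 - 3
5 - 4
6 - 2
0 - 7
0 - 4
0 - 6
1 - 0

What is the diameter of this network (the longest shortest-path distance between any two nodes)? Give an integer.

4

Eccentricity of each node (its greatest distance to any other): 0:2, 1:3, 2:4, 3:4, 4:3, 5:4, 6:3, 7:3.
The maximum eccentricity is 4, realized for instance by the pair 5–3 via 5 – 4 – 0 – 7 – 3. So the diameter is 4.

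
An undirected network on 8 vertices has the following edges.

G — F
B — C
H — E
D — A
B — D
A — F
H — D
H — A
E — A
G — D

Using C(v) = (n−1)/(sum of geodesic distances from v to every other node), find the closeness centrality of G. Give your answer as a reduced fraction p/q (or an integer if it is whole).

1/2

Distances from G: A:2, B:2, C:3, D:1, E:3, F:1, H:2. Sum = 14.
n = 8, so closeness = 7/14 = 1/2.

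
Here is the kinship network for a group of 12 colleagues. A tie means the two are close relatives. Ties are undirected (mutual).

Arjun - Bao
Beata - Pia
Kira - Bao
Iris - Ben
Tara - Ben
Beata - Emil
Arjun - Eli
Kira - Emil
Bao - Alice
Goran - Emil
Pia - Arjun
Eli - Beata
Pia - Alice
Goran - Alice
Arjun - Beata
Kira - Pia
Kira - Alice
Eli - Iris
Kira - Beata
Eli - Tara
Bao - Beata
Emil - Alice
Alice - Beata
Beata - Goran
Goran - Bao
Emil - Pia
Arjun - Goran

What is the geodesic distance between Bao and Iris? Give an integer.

3

One shortest route is Bao – Beata – Eli – Iris, which uses 3 edges, and at distance 2 from Bao we only reach {Eli, Emil, Pia}, which does not include Iris. So d(Bao,Iris) = 3.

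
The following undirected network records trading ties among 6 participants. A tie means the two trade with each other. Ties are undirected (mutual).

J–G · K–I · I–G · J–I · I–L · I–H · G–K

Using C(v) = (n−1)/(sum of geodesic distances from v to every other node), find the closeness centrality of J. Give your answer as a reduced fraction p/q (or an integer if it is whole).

Distances from J: G:1, H:2, I:1, K:2, L:2. Sum = 8.
n = 6, so closeness = 5/8.

5/8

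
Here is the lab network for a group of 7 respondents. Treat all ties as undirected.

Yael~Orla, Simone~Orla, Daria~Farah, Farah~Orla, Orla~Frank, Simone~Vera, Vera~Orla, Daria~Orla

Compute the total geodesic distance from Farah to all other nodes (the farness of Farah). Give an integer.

10

Distances from Farah: Daria:1, Frank:2, Orla:1, Simone:2, Vera:2, Yael:2.
Sum = 1 + 2 + 1 + 2 + 2 + 2 = 10.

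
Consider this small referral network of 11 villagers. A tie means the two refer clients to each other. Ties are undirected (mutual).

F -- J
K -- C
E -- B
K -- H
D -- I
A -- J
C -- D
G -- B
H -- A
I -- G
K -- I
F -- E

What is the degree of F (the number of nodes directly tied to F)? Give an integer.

2

F is directly tied to E and J. That is 2 neighbors, so the degree of F is 2.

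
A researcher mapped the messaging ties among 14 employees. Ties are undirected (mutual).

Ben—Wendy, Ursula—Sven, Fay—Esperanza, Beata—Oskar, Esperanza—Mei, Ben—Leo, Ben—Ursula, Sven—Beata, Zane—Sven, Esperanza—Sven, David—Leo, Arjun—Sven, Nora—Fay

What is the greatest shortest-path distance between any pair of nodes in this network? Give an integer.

7

Eccentricity of each node (its greatest distance to any other): Arjun:5, Beata:5, Ben:5, David:7, Esperanza:5, Fay:6, Leo:6, Mei:6, Nora:7, Oskar:6, Sven:4, Ursula:4, Wendy:6, Zane:5.
The maximum eccentricity is 7, realized for instance by the pair Nora–David via Nora – Fay – Esperanza – Sven – Ursula – Ben – Leo – David. So the diameter is 7.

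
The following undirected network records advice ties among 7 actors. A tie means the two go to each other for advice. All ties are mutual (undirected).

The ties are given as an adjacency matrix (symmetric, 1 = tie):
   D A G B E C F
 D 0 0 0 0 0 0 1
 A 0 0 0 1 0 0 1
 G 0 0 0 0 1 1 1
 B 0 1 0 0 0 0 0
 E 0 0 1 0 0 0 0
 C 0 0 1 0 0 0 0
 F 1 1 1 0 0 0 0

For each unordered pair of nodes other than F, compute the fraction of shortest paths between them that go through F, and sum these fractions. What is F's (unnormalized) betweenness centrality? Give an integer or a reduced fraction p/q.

11

Pairs whose geodesics pass through F — D–A: 1; D–G: 1; D–B: 1; D–E: 1; D–C: 1; A–G: 1; A–E: 1; A–C: 1; G–B: 1; B–E: 1; B–C: 1.
All other pairs contribute 0.
Summing the contributions gives betweenness(F) = 11.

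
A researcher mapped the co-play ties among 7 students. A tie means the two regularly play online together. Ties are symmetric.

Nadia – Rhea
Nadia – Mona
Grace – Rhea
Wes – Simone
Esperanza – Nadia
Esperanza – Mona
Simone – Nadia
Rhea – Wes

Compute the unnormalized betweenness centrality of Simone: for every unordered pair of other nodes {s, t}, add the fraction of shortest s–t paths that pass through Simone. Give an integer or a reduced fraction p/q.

Pairs whose geodesics pass through Simone — Nadia–Wes: 1/2; Mona–Wes: 1/2; Esperanza–Wes: 1/2.
All other pairs contribute 0.
Summing the contributions gives betweenness(Simone) = 3/2.

3/2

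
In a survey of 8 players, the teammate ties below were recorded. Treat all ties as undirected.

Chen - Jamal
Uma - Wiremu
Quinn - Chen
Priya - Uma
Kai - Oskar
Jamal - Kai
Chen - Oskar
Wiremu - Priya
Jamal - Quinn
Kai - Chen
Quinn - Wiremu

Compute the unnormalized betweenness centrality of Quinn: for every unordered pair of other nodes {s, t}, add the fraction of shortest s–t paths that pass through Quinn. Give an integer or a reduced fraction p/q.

Pairs whose geodesics pass through Quinn — Oskar–Wiremu: 1; Oskar–Priya: 1; Oskar–Uma: 1; Jamal–Wiremu: 1; Jamal–Priya: 1; Jamal–Uma: 1; Kai–Wiremu: 2/2; Kai–Priya: 2/2; Kai–Uma: 2/2; Chen–Wiremu: 1; Chen–Priya: 1; Chen–Uma: 1.
All other pairs contribute 0.
Summing the contributions gives betweenness(Quinn) = 12.

12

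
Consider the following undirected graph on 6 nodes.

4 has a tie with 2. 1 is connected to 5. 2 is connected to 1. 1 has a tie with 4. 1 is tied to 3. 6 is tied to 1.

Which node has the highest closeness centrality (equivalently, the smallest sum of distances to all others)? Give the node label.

1

Farness (sum of distances to all others) for each node — 1:5, 2:8, 3:9, 4:8, 5:9, 6:9.
The smallest farness is 5, for 1, so 1 has the highest closeness.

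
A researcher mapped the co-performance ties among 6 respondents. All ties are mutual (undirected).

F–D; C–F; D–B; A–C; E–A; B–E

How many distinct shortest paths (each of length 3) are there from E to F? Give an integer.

2

The shortest distance is 3. The length-3 paths are: E–B–D–F; E–A–C–F.
That gives 2 distinct shortest paths.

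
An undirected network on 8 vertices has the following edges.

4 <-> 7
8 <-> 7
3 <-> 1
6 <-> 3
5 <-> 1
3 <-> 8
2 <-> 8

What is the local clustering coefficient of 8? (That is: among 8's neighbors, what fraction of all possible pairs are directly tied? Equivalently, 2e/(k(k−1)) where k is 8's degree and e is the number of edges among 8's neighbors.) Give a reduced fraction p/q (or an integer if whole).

0

8's neighbors: 2, 3, and 7 (k = 3).
Possible neighbor pairs: C(3,2) = 3. Edges among them: none → e = 0.
Clustering(8) = 0/3 = 0.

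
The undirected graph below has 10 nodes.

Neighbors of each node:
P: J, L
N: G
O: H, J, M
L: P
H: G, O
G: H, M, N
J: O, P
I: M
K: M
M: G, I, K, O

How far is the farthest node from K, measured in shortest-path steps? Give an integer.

Distances from K: G:2, H:3, I:2, J:3, L:5, M:1, N:3, O:2, P:4.
The largest is 5 (to L), so the eccentricity of K is 5.

5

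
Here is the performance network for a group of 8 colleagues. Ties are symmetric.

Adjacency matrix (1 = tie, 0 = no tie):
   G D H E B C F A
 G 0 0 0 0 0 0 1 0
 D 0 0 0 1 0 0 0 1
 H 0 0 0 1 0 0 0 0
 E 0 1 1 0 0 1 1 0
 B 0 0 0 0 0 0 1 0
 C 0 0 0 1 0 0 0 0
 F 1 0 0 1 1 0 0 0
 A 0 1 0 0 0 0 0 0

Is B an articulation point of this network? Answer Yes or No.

No

Even without B, every remaining node can still reach every other (the residual graph is connected), so B is not a cut vertex.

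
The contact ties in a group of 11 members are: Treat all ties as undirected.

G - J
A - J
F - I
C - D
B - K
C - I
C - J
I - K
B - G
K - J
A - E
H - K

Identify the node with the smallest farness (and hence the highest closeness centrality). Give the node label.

J

Farness (sum of distances to all others) for each node — A:24, B:25, C:20, D:29, E:33, F:30, G:24, H:27, I:21, J:17, K:18.
The smallest farness is 17, for J, so J has the highest closeness.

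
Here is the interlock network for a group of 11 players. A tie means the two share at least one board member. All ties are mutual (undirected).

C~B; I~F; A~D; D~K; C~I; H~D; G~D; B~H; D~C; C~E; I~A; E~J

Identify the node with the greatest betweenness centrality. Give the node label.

C

Unnormalized betweenness of each node: A:11/3, B:13/6, C:49/2, D:23, E:9, F:0, G:0, H:11/6, I:65/6, J:0, K:0.
C has the largest value, 49/2, making it the main broker — the node through which the most shortest paths run.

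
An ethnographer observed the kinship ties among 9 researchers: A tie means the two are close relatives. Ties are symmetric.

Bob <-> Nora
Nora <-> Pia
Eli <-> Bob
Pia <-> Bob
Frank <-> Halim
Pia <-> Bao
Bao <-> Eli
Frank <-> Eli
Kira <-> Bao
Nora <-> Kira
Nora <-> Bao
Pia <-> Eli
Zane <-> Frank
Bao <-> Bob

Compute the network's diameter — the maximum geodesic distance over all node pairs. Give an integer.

Eccentricity of each node (its greatest distance to any other): Bao:3, Bob:3, Eli:2, Frank:3, Halim:4, Kira:4, Nora:4, Pia:3, Zane:4.
The maximum eccentricity is 4, realized for instance by the pair Zane–Kira via Zane – Frank – Eli – Bao – Kira. So the diameter is 4.

4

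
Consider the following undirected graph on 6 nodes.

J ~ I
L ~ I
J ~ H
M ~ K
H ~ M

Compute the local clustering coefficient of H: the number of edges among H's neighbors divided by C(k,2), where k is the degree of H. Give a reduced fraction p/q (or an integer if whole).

H's neighbors: J and M (k = 2).
Possible neighbor pairs: C(2,2) = 1. Edges among them: none → e = 0.
Clustering(H) = 0/1.

0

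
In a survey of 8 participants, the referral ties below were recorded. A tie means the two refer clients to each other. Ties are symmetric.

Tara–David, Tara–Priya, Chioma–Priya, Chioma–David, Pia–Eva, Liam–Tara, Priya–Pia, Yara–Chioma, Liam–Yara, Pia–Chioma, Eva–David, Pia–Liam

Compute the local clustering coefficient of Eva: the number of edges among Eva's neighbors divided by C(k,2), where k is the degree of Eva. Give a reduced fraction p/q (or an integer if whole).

Eva's neighbors: David and Pia (k = 2).
Possible neighbor pairs: C(2,2) = 1. Edges among them: none → e = 0.
Clustering(Eva) = 0/1.

0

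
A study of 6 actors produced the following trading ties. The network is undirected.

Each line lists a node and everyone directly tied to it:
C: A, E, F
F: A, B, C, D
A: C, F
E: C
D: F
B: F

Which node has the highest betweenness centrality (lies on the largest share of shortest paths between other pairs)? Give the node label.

F

Unnormalized betweenness of each node: A:0, B:0, C:4, D:0, E:0, F:7.
F has the largest value, 7, making it the main broker — the node through which the most shortest paths run.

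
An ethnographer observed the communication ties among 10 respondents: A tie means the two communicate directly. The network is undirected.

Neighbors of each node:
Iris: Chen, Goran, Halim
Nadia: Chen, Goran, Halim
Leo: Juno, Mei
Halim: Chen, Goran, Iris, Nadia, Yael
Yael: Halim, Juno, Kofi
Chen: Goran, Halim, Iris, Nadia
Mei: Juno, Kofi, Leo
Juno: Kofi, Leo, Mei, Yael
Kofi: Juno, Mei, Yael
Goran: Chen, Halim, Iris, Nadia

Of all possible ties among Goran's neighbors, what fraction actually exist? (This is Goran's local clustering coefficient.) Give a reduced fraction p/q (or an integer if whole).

5/6

Goran's neighbors: Chen, Halim, Iris, and Nadia (k = 4).
Possible neighbor pairs: C(4,2) = 6. Edges among them: Chen–Halim, Chen–Iris, Chen–Nadia, Halim–Iris, Halim–Nadia → e = 5.
Clustering(Goran) = 5/6.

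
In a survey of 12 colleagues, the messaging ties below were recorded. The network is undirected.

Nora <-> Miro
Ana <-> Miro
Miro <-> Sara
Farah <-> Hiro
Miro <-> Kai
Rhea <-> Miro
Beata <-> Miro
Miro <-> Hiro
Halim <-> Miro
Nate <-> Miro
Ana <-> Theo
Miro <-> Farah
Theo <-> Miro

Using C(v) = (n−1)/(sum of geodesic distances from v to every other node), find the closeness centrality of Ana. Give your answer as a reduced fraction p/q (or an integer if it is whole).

Distances from Ana: Beata:2, Farah:2, Halim:2, Hiro:2, Kai:2, Miro:1, Nate:2, Nora:2, Rhea:2, Sara:2, Theo:1. Sum = 20.
n = 12, so closeness = 11/20.

11/20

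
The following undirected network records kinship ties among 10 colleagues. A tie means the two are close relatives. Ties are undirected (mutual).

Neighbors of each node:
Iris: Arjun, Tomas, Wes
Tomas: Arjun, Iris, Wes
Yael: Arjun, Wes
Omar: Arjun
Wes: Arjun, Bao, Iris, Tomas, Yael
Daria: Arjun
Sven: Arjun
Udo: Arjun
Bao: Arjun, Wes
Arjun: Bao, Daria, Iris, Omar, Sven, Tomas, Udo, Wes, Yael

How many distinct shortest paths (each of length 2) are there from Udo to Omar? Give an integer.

The shortest distance is 2, and the only length-2 path is Udo–Arjun–Omar. So there is exactly 1 shortest path.

1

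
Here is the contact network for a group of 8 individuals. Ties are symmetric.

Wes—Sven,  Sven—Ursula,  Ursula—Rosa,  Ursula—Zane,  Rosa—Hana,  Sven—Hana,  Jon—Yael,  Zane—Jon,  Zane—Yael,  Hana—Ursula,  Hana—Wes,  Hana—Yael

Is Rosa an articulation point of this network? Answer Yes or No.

No

Even without Rosa, every remaining node can still reach every other (the residual graph is connected), so Rosa is not a cut vertex.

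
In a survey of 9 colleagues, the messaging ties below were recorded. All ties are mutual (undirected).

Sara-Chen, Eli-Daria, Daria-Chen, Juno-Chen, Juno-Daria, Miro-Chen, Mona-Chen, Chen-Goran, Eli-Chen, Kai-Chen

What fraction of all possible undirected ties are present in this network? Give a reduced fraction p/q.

There are 10 edges and 9 nodes, so the maximum possible is C(9,2) = 36.
Density = 10/36 = 5/18.

5/18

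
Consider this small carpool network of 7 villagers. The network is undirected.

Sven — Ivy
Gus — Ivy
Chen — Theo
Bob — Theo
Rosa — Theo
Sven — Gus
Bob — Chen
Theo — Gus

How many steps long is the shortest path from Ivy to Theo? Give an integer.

2

One shortest route is Ivy – Gus – Theo, which uses 2 edges, and Ivy and Theo are not directly tied, so nothing shorter exists. So d(Ivy,Theo) = 2.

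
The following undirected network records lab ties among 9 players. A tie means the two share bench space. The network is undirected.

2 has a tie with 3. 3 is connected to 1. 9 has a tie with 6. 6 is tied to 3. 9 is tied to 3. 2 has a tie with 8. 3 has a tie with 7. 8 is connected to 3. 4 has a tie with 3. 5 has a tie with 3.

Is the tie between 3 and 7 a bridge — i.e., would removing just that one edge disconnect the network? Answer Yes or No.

Without the 3–7 edge there is no alternate route between 3 and 7, so the network disconnects. It is a bridge.

Yes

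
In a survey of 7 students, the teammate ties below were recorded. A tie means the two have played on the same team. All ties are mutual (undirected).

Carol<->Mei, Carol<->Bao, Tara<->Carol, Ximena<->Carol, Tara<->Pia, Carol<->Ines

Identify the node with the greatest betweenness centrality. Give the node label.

Unnormalized betweenness of each node: Bao:0, Carol:14, Ines:0, Mei:0, Pia:0, Tara:5, Ximena:0.
Carol has the largest value, 14, making it the main broker — the node through which the most shortest paths run.

Carol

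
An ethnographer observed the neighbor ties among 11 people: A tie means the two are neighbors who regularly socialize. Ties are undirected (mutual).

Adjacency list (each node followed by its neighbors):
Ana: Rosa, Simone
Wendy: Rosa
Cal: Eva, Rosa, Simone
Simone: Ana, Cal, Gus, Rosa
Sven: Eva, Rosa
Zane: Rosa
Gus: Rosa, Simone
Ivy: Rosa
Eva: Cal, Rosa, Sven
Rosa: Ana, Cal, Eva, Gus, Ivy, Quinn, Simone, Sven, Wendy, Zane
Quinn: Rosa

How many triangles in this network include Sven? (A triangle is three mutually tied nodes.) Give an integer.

1

Sven's neighbors: Eva and Rosa.
Neighbor pairs that are themselves tied: Sven–Eva–Rosa. Each forms one triangle with Sven, for 1 in total.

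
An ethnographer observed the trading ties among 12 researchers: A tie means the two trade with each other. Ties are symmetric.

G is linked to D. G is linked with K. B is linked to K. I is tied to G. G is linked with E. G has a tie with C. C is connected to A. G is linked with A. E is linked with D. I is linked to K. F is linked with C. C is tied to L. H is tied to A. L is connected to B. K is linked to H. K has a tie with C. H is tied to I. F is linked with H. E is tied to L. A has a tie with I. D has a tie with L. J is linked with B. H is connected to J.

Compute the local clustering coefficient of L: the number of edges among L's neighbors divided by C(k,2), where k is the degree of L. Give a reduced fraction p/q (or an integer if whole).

L's neighbors: B, C, D, and E (k = 4).
Possible neighbor pairs: C(4,2) = 6. Edges among them: D–E → e = 1.
Clustering(L) = 1/6.

1/6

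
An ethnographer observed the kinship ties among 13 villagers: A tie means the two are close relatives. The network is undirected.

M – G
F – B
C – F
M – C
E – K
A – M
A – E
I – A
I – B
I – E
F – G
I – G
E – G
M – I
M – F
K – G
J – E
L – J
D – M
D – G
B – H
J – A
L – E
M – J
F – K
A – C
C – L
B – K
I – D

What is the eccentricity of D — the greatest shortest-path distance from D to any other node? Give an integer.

3

Distances from D: A:2, B:2, C:2, E:2, F:2, G:1, H:3, I:1, J:2, K:2, L:3, M:1.
The largest is 3 (to H and L), so the eccentricity of D is 3.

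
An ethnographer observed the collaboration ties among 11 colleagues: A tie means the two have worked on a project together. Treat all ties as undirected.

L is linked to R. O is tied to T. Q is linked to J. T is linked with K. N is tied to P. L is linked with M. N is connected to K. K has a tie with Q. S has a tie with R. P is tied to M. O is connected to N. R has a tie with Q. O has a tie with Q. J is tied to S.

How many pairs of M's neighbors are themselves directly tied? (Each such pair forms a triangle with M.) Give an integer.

0

M's neighbors are L and P, but none of them are tied to each other, so no triangle contains M.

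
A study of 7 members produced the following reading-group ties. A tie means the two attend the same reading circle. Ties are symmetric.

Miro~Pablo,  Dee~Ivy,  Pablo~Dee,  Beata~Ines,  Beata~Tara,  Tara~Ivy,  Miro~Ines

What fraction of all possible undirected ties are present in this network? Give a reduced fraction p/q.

1/3

There are 7 edges and 7 nodes, so the maximum possible is C(7,2) = 21.
Density = 7/21 = 1/3.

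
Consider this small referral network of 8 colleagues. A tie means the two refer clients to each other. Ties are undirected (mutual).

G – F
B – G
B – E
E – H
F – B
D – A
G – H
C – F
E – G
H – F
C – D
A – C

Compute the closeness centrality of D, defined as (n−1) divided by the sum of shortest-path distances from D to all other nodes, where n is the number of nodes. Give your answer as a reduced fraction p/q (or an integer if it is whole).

Distances from D: A:1, B:3, C:1, E:4, F:2, G:3, H:3. Sum = 17.
n = 8, so closeness = 7/17.

7/17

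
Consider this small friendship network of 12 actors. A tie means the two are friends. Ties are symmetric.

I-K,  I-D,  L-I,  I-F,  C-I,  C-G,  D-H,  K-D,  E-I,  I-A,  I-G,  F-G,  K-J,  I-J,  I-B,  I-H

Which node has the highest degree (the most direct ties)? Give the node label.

I

Degrees — A:1, B:1, C:2, D:3, E:1, F:2, G:3, H:2, I:11, J:2, K:3, L:1.
The maximum is 11, attained only by I.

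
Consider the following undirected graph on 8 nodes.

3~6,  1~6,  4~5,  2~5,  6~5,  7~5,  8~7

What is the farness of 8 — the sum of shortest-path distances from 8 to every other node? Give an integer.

20

Distances from 8: 1:4, 2:3, 3:4, 4:3, 5:2, 6:3, 7:1.
Sum = 4 + 3 + 4 + 3 + 2 + 3 + 1 = 20.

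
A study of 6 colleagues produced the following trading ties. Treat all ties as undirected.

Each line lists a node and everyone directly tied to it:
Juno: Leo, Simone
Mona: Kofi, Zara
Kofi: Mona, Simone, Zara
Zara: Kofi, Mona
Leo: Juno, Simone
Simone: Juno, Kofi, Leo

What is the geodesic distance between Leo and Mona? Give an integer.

3

One shortest route is Leo – Simone – Kofi – Mona, which uses 3 edges, and at distance 2 from Leo we only reach {Kofi}, which does not include Mona. So d(Leo,Mona) = 3.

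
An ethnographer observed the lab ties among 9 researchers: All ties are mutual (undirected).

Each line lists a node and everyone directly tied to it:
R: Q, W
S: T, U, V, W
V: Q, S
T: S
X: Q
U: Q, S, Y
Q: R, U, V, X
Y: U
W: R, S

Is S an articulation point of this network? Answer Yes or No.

Yes

Removing S leaves {Q, R, U, V, W, X, and Y} with no path to {T}, so the network splits into 2 components. S is a cut vertex.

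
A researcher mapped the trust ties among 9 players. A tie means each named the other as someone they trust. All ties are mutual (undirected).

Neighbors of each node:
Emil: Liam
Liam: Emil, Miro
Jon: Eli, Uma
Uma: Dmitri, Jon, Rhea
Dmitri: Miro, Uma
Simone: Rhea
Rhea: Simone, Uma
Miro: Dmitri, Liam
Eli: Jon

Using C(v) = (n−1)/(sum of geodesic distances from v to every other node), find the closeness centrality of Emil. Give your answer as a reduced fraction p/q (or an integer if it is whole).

Distances from Emil: Dmitri:3, Eli:6, Jon:5, Liam:1, Miro:2, Rhea:5, Simone:6, Uma:4. Sum = 32.
n = 9, so closeness = 8/32 = 1/4.

1/4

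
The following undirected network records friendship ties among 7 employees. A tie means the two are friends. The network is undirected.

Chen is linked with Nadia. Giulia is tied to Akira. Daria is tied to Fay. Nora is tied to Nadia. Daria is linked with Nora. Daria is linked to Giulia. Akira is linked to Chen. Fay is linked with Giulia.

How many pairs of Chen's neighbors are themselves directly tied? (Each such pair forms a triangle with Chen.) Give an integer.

0

Chen's neighbors are Akira and Nadia, but none of them are tied to each other, so no triangle contains Chen.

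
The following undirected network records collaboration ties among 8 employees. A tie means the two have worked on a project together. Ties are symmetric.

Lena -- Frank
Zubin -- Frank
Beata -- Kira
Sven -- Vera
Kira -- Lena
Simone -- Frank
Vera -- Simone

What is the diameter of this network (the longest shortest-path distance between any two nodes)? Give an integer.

6

Eccentricity of each node (its greatest distance to any other): Beata:6, Frank:3, Kira:5, Lena:4, Simone:4, Sven:6, Vera:5, Zubin:4.
The maximum eccentricity is 6, realized for instance by the pair Beata–Sven via Beata – Kira – Lena – Frank – Simone – Vera – Sven. So the diameter is 6.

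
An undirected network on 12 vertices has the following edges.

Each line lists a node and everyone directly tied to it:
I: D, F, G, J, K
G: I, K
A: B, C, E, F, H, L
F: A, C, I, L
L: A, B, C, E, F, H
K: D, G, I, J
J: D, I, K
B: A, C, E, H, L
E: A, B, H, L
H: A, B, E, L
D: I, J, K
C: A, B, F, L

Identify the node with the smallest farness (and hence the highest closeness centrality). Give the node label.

Farness (sum of distances to all others) for each node — A:20, B:26, C:22, D:28, E:27, F:18, G:29, H:27, I:20, J:28, K:27, L:20.
The smallest farness is 18, for F, so F has the highest closeness.

F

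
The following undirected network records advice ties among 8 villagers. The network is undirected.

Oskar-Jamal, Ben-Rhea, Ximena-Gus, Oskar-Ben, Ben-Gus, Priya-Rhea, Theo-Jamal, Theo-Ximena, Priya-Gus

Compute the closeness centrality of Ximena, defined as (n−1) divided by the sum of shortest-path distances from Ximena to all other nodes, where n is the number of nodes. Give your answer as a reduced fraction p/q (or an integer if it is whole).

1/2

Distances from Ximena: Ben:2, Gus:1, Jamal:2, Oskar:3, Priya:2, Rhea:3, Theo:1. Sum = 14.
n = 8, so closeness = 7/14 = 1/2.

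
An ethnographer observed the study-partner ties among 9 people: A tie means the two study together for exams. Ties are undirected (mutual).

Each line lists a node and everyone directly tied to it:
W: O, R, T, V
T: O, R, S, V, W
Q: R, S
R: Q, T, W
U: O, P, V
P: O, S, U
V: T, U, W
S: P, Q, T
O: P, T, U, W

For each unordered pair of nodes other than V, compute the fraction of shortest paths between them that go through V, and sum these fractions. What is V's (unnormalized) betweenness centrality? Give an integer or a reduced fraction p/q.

Pairs whose geodesics pass through V — T–U: 1/2; U–W: 1/2; U–R: 2/4.
All other pairs contribute 0.
Summing the contributions gives betweenness(V) = 3/2.

3/2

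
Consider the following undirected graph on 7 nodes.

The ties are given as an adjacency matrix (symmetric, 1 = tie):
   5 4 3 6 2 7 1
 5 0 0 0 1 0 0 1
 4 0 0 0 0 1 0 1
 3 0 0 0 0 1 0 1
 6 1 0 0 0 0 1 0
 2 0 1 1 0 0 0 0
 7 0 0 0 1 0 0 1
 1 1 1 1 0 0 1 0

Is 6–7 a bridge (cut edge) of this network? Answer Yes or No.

Even without that edge, 6 still reaches 7 via 6 – 5 – 1 – 7, so the network stays connected. Not a bridge.

No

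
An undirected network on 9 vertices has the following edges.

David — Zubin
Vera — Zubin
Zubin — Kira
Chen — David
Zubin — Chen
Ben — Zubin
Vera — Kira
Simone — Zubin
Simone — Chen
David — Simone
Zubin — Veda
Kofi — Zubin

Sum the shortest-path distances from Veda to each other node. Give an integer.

15

Distances from Veda: Ben:2, Chen:2, David:2, Kira:2, Kofi:2, Simone:2, Vera:2, Zubin:1.
Sum = 2 + 2 + 2 + 2 + 2 + 2 + 2 + 1 = 15.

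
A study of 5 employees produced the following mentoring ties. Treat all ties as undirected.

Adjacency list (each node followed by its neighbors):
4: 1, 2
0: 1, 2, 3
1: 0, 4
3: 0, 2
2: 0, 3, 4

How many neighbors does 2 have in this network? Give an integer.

2 is directly tied to 0, 3, and 4. That is 3 neighbors, so the degree of 2 is 3.

3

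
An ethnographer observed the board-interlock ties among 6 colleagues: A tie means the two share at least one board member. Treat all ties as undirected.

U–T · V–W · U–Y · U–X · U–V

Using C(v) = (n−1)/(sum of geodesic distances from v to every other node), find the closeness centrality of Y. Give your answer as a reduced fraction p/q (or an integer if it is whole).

1/2

Distances from Y: T:2, U:1, V:2, W:3, X:2. Sum = 10.
n = 6, so closeness = 5/10 = 1/2.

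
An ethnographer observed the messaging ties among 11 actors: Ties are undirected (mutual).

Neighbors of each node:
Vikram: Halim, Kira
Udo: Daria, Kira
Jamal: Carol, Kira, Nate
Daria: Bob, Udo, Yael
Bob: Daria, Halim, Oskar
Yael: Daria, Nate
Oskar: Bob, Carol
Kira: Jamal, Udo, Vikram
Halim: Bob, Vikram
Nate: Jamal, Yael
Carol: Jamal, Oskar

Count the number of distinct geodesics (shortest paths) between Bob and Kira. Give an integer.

The shortest distance is 3. The length-3 paths are: Bob–Daria–Udo–Kira; Bob–Halim–Vikram–Kira.
That gives 2 distinct shortest paths.

2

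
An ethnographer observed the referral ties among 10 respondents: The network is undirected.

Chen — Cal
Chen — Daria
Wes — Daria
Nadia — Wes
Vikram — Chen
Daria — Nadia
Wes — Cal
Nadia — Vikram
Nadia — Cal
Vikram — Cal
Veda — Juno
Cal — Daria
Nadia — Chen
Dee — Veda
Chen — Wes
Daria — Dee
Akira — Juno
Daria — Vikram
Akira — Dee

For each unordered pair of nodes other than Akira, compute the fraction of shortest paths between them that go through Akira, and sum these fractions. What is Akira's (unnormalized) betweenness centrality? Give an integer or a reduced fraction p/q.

Pairs whose geodesics pass through Akira — Dee–Juno: 1/2; Juno–Cal: 1/2; Juno–Chen: 1/2; Juno–Wes: 1/2; Juno–Vikram: 1/2; Juno–Nadia: 1/2; Juno–Daria: 1/2.
All other pairs contribute 0.
Summing the contributions gives betweenness(Akira) = 7/2.

7/2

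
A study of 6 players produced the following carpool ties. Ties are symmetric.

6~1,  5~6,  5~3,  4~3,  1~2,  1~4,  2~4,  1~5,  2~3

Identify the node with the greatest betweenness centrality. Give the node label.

1

Unnormalized betweenness of each node: 1:3, 2:1/3, 3:1, 4:1/3, 5:4/3, 6:0.
1 has the largest value, 3, making it the main broker — the node through which the most shortest paths run.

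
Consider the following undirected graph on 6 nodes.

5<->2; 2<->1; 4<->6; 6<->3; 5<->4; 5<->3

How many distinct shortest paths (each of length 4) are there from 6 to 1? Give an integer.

2

The shortest distance is 4. The length-4 paths are: 6–4–5–2–1; 6–3–5–2–1.
That gives 2 distinct shortest paths.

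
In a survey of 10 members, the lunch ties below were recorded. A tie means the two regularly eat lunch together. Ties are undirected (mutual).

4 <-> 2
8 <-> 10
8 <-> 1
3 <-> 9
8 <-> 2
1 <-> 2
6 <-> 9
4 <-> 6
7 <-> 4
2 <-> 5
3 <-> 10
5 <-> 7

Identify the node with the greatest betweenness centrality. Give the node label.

2

Unnormalized betweenness of each node: 1:0, 2:14, 3:7/2, 4:23/2, 5:2, 6:13/2, 7:3/2, 8:17/2, 9:4, 10:11/2.
2 has the largest value, 14, making it the main broker — the node through which the most shortest paths run.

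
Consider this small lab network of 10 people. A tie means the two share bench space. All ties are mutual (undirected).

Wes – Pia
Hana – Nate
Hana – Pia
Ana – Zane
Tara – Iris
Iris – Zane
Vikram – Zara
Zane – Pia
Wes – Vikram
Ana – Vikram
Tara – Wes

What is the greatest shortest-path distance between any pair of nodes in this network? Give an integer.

Eccentricity of each node (its greatest distance to any other): Ana:4, Hana:4, Iris:4, Nate:5, Pia:3, Tara:4, Vikram:4, Wes:3, Zane:3, Zara:5.
The maximum eccentricity is 5, realized for instance by the pair Nate–Zara via Nate – Hana – Pia – Wes – Vikram – Zara. So the diameter is 5.

5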